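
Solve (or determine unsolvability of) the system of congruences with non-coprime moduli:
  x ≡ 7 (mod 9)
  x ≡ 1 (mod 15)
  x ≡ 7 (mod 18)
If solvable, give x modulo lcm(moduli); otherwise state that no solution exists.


Moduli 9, 15, 18 are not pairwise coprime, so CRT works modulo lcm(m_i) when all pairwise compatibility conditions hold.
Pairwise compatibility: gcd(m_i, m_j) must divide a_i - a_j for every pair.
Merge one congruence at a time:
  Start: x ≡ 7 (mod 9).
  Combine with x ≡ 1 (mod 15): gcd(9, 15) = 3; 1 - 7 = -6, which IS divisible by 3, so compatible.
    Write x = 7 + 9·t and substitute into x ≡ 1 (mod 15): 9·t ≡ 1 − 7 = -6 (mod 15).
    Divide the congruence (and modulus) by g = 3: 3·t ≡ -2 (mod 5).
    Reduce coefficients mod 5: 3·t ≡ 3 (mod 5).
    The inverse of 3 mod 5 is 2 (since 3·2 = 6 = 1·5 + 1), so t ≡ 2·3 = 6 ≡ 1 (mod 5).
    Then x = 7 + 9·1 = 16, valid modulo lcm(9, 15) = 45: x ≡ 16 (mod 45).
  Combine with x ≡ 7 (mod 18): gcd(45, 18) = 9; 7 - 16 = -9, which IS divisible by 9, so compatible.
    Write x = 16 + 45·t and substitute into x ≡ 7 (mod 18): 45·t ≡ 7 − 16 = -9 (mod 18).
    Divide the congruence (and modulus) by g = 9: 5·t ≡ -1 (mod 2).
    Reduce coefficients mod 2: 1·t ≡ 1 (mod 2).
    So t ≡ 1 (mod 2).
    Then x = 16 + 45·1 = 61, valid modulo lcm(45, 18) = 90: x ≡ 61 (mod 90).
Verify: 61 mod 9 = 7, 61 mod 15 = 1, 61 mod 18 = 7.

x ≡ 61 (mod 90).


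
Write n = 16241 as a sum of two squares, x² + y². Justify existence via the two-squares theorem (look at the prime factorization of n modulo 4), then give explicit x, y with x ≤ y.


Step 1: Factor n = 16241 = 109 · 149.
Step 2: Check the mod-4 condition on each prime factor: 109 ≡ 1 (mod 4), exponent 1; 149 ≡ 1 (mod 4), exponent 1.
All primes ≡ 3 (mod 4) appear to even exponent (or don't appear), so by the two-squares theorem n IS expressible as a sum of two squares.
Step 3: Build a representation. Here n = 109 · 149 is a product of primes ≡ 1 (mod 4). Each prime p ≡ 1 (mod 4) is itself a sum of two squares; find a² by testing p − a² for a perfect square:
  109: 109 − 1² = 108, 109 − 2² = 105, 109 − 3² = 100 = 10² ⇒ 109 = 3² + 10².
  149: 149 − 1² = 148, 149 − 2² = 145, 149 − 3² = 140, 149 − 4² = 133, 149 − 5² = 124, 149 − 6² = 113, 149 − 7² = 100 = 10² ⇒ 149 = 7² + 10².
  Combine using the Brahmagupta–Fibonacci identity (a² + b²)(c² + d²) = (ac − bd)² + (ad + bc)² = (ac + bd)² + (ad − bc)²:
  109 · 149 = 16241: from (3² + 10²)(7² + 10²), take (3·7 − 10·10, 3·10 + 10·7) = (21 − 100, 30 + 70) = (-79, 100); dropping signs (only squares matter) gives (79, 100); check 79² + 100² = 6241 + 10000 = 16241 ✓.
Step 4: Order so x ≤ y and verify: 79² + 100² = 6241 + 10000 = 16241 = n. ✓

n = 16241 = 79² + 100² (one valid representation with x ≤ y).


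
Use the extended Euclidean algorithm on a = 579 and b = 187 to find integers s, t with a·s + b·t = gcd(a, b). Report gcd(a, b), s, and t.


Euclidean algorithm on (579, 187) — divide until remainder is 0:
  579 = 3 · 187 + 18
  187 = 10 · 18 + 7
  18 = 2 · 7 + 4
  7 = 1 · 4 + 3
  4 = 1 · 3 + 1
  3 = 3 · 1 + 0
gcd(579, 187) = 1.
Track Bezout coefficients alongside the remainders: start with r₀ = 579 = a·1 + b·0 (s = 1, t = 0) and r₁ = 187 = a·0 + b·1 (s = 0, t = 1); each new remainder r_{k+1} = r_{k-1} − q_k·r_k inherits s_{k+1} = s_{k-1} − q_k·s_k, t_{k+1} = t_{k-1} − q_k·t_k, so r_k = a·s_k + b·t_k at every step:
  q = 3: r = 18, s = 1 − 3·0 = 1, t = 0 − 3·1 = -3  (check: 579·1 + 187·(-3) = 18)
  q = 10: r = 7, s = 0 − 10·1 = -10, t = 1 − 10·(-3) = 31  (check: 579·(-10) + 187·31 = 7)
  q = 2: r = 4, s = 1 − 2·(-10) = 21, t = -3 − 2·31 = -65  (check: 579·21 + 187·(-65) = 4)
  q = 1: r = 3, s = -10 − 1·21 = -31, t = 31 − 1·(-65) = 96  (check: 579·(-31) + 187·96 = 3)
  q = 1: r = 1, s = 21 − 1·(-31) = 52, t = -65 − 1·96 = -161  (check: 579·52 + 187·(-161) = 1)
The row with r = 1 (the gcd) gives the Bezout coefficients s = 52, t = -161.
Result: 579 · (52) + 187 · (-161) = 1.

gcd(579, 187) = 1; s = 52, t = -161 (check: 579·52 + 187·(-161) = 1).


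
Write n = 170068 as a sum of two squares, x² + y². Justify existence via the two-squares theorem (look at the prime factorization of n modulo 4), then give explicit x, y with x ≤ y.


Step 1: Factor n = 170068 = 2^2 · 17 · 41 · 61.
Step 2: Check the mod-4 condition on each prime factor: 2 = 2 (special); 17 ≡ 1 (mod 4), exponent 1; 41 ≡ 1 (mod 4), exponent 1; 61 ≡ 1 (mod 4), exponent 1.
All primes ≡ 3 (mod 4) appear to even exponent (or don't appear), so by the two-squares theorem n IS expressible as a sum of two squares.
Step 3: Build a representation. Group n = k² · m with k = 2 and m = 17 · 41 · 61 = 42517 (a product of primes ≡ 1 (mod 4)); a representation of m scales to one of n via (k·x)² + (k·y)² = k²(x² + y²). Each prime p ≡ 1 (mod 4) is itself a sum of two squares; find a² by testing p − a² for a perfect square:
  17: 17 − 1² = 16 = 4² ⇒ 17 = 1² + 4².
  41: 41 − 1² = 40, 41 − 2² = 37, 41 − 3² = 32, 41 − 4² = 25 = 5² ⇒ 41 = 4² + 5².
  61: 61 − 1² = 60, 61 − 2² = 57, 61 − 3² = 52, 61 − 4² = 45, 61 − 5² = 36 = 6² ⇒ 61 = 5² + 6².
  Combine using the Brahmagupta–Fibonacci identity (a² + b²)(c² + d²) = (ac − bd)² + (ad + bc)² = (ac + bd)² + (ad − bc)²:
  17 · 41 = 697: from (1² + 4²)(4² + 5²), take (1·4 − 4·5, 1·5 + 4·4) = (4 − 20, 5 + 16) = (-16, 21); dropping signs (only squares matter) gives (16, 21); check 16² + 21² = 256 + 441 = 697 ✓.
  697 · 61 = 42517: from (16² + 21²)(5² + 6²), take (16·5 − 21·6, 16·6 + 21·5) = (80 − 126, 96 + 105) = (-46, 201); dropping signs (only squares matter) gives (46, 201); check 46² + 201² = 2116 + 40401 = 42517 ✓.
  Scale by k = 2: (2·46, 2·201) = (92, 402).
Step 4: Order so x ≤ y and verify: 92² + 402² = 8464 + 161604 = 170068 = n. ✓

n = 170068 = 92² + 402² (one valid representation with x ≤ y).


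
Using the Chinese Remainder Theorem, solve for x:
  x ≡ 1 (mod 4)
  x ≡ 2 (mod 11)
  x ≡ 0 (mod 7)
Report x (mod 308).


Moduli 4, 11, 7 are pairwise coprime; by CRT there is a unique solution modulo M = 4 · 11 · 7 = 308.
Solve pairwise, accumulating the modulus:
  Start with x ≡ 1 (mod 4).
  Combine with x ≡ 2 (mod 11): since gcd(4, 11) = 1, we get a unique residue mod 44.
    Write x = 1 + 4·t and substitute into x ≡ 2 (mod 11): 4·t ≡ 2 − 1 = 1 (mod 11).
    The inverse of 4 mod 11 is 3 (since 4·3 = 12 = 1·11 + 1), so t ≡ 3·1 = 3 ≡ 3 (mod 11).
    Then x = 1 + 4·3 = 13, valid modulo lcm(4, 11) = 44: x ≡ 13 (mod 44).
  Combine with x ≡ 0 (mod 7): since gcd(44, 7) = 1, we get a unique residue mod 308.
    Write x = 13 + 44·t and substitute into x ≡ 0 (mod 7): 44·t ≡ 0 − 13 = -13 (mod 7).
    Reduce coefficients mod 7: 2·t ≡ 1 (mod 7).
    The inverse of 2 mod 7 is 4 (since 2·4 = 8 = 1·7 + 1), so t ≡ 4·1 = 4 ≡ 4 (mod 7).
    Then x = 13 + 44·4 = 189, valid modulo lcm(44, 7) = 308: x ≡ 189 (mod 308).
Verify: 189 mod 4 = 1 ✓, 189 mod 11 = 2 ✓, 189 mod 7 = 0 ✓.

x ≡ 189 (mod 308).


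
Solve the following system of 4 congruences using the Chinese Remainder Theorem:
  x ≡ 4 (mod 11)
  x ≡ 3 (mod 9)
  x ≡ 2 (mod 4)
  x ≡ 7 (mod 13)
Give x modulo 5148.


Product of moduli M = 11 · 9 · 4 · 13 = 5148.
Merge one congruence at a time:
  Start: x ≡ 4 (mod 11).
  Combine with x ≡ 3 (mod 9); new modulus lcm = 99.
    Write x = 4 + 11·t and substitute into x ≡ 3 (mod 9): 11·t ≡ 3 − 4 = -1 (mod 9).
    Reduce coefficients mod 9: 2·t ≡ 8 (mod 9).
    The inverse of 2 mod 9 is 5 (since 2·5 = 10 = 1·9 + 1), so t ≡ 5·8 = 40 ≡ 4 (mod 9).
    Then x = 4 + 11·4 = 48, valid modulo lcm(11, 9) = 99: x ≡ 48 (mod 99).
  Combine with x ≡ 2 (mod 4); new modulus lcm = 396.
    Write x = 48 + 99·t and substitute into x ≡ 2 (mod 4): 99·t ≡ 2 − 48 = -46 (mod 4).
    Reduce coefficients mod 4: 3·t ≡ 2 (mod 4).
    The inverse of 3 mod 4 is 3 (since 3·3 = 9 = 2·4 + 1), so t ≡ 3·2 = 6 ≡ 2 (mod 4).
    Then x = 48 + 99·2 = 246, valid modulo lcm(99, 4) = 396: x ≡ 246 (mod 396).
  Combine with x ≡ 7 (mod 13); new modulus lcm = 5148.
    Write x = 246 + 396·t and substitute into x ≡ 7 (mod 13): 396·t ≡ 7 − 246 = -239 (mod 13).
    Reduce coefficients mod 13: 6·t ≡ 8 (mod 13).
    The inverse of 6 mod 13 is 11 (since 6·11 = 66 = 5·13 + 1), so t ≡ 11·8 = 88 ≡ 10 (mod 13).
    Then x = 246 + 396·10 = 4206, valid modulo lcm(396, 13) = 5148: x ≡ 4206 (mod 5148).
Verify against each original: 4206 mod 11 = 4, 4206 mod 9 = 3, 4206 mod 4 = 2, 4206 mod 13 = 7.

x ≡ 4206 (mod 5148).


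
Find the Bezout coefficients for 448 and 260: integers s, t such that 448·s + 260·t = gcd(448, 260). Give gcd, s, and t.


Euclidean algorithm on (448, 260) — divide until remainder is 0:
  448 = 1 · 260 + 188
  260 = 1 · 188 + 72
  188 = 2 · 72 + 44
  72 = 1 · 44 + 28
  44 = 1 · 28 + 16
  28 = 1 · 16 + 12
  16 = 1 · 12 + 4
  12 = 3 · 4 + 0
gcd(448, 260) = 4.
Track Bezout coefficients alongside the remainders: start with r₀ = 448 = a·1 + b·0 (s = 1, t = 0) and r₁ = 260 = a·0 + b·1 (s = 0, t = 1); each new remainder r_{k+1} = r_{k-1} − q_k·r_k inherits s_{k+1} = s_{k-1} − q_k·s_k, t_{k+1} = t_{k-1} − q_k·t_k, so r_k = a·s_k + b·t_k at every step:
  q = 1: r = 188, s = 1 − 1·0 = 1, t = 0 − 1·1 = -1  (check: 448·1 + 260·(-1) = 188)
  q = 1: r = 72, s = 0 − 1·1 = -1, t = 1 − 1·(-1) = 2  (check: 448·(-1) + 260·2 = 72)
  q = 2: r = 44, s = 1 − 2·(-1) = 3, t = -1 − 2·2 = -5  (check: 448·3 + 260·(-5) = 44)
  q = 1: r = 28, s = -1 − 1·3 = -4, t = 2 − 1·(-5) = 7  (check: 448·(-4) + 260·7 = 28)
  q = 1: r = 16, s = 3 − 1·(-4) = 7, t = -5 − 1·7 = -12  (check: 448·7 + 260·(-12) = 16)
  q = 1: r = 12, s = -4 − 1·7 = -11, t = 7 − 1·(-12) = 19  (check: 448·(-11) + 260·19 = 12)
  q = 1: r = 4, s = 7 − 1·(-11) = 18, t = -12 − 1·19 = -31  (check: 448·18 + 260·(-31) = 4)
The row with r = 4 (the gcd) gives the Bezout coefficients s = 18, t = -31.
Result: 448 · (18) + 260 · (-31) = 4.

gcd(448, 260) = 4; s = 18, t = -31 (check: 448·18 + 260·(-31) = 4).


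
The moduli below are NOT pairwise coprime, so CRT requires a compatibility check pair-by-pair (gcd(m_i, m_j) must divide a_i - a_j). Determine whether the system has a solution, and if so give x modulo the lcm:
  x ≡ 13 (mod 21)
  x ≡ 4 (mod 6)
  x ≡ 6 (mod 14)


Moduli 21, 6, 14 are not pairwise coprime, so CRT works modulo lcm(m_i) when all pairwise compatibility conditions hold.
Pairwise compatibility: gcd(m_i, m_j) must divide a_i - a_j for every pair.
Merge one congruence at a time:
  Start: x ≡ 13 (mod 21).
  Combine with x ≡ 4 (mod 6): gcd(21, 6) = 3; 4 - 13 = -9, which IS divisible by 3, so compatible.
    Write x = 13 + 21·t and substitute into x ≡ 4 (mod 6): 21·t ≡ 4 − 13 = -9 (mod 6).
    Divide the congruence (and modulus) by g = 3: 7·t ≡ -3 (mod 2).
    Reduce coefficients mod 2: 1·t ≡ 1 (mod 2).
    So t ≡ 1 (mod 2).
    Then x = 13 + 21·1 = 34, valid modulo lcm(21, 6) = 42: x ≡ 34 (mod 42).
  Combine with x ≡ 6 (mod 14): gcd(42, 14) = 14; 6 - 34 = -28, which IS divisible by 14, so compatible.
    Write x = 34 + 42·t and substitute into x ≡ 6 (mod 14): 42·t ≡ 6 − 34 = -28 (mod 14).
    Divide the congruence (and modulus) by g = 14: 3·t ≡ -2 (mod 1).
    Modulo 1 every t works; take t = 0.
    Then x = 34 + 42·0 = 34, valid modulo lcm(42, 14) = 42: x ≡ 34 (mod 42).
Verify: 34 mod 21 = 13, 34 mod 6 = 4, 34 mod 14 = 6.

x ≡ 34 (mod 42).


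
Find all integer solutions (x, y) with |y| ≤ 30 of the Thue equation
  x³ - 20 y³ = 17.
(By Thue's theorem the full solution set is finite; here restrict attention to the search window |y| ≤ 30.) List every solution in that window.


The equation is x³ - 20y³ = 17. For fixed y, x³ = 20·y³ + 17, so a solution requires the RHS to be a perfect cube.
Strategy: iterate y from -30 to 30, compute RHS = 20·y³ + 17, and check whether it is a (positive or negative) perfect cube.
Check small values of y:
  y = 0: RHS = 17 is not a perfect cube.
  y = 1: RHS = 37 is not a perfect cube.
  y = -1: RHS = -3 is not a perfect cube.
  y = 2: RHS = 177 is not a perfect cube.
  y = -2: RHS = -143 is not a perfect cube.
  y = 3: RHS = 557 is not a perfect cube.
  y = -3: RHS = -523 is not a perfect cube.
Continuing the search up to |y| = 30 finds no solutions either.
No (x, y) in the scanned range satisfies the equation.

No integer solutions with |y| ≤ 30.


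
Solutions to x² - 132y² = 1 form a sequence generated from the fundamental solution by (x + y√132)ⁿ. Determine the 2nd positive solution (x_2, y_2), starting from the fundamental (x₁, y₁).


Step 1: Find the fundamental solution (x₁, y₁) of x² - 132y² = 1.
  Expand √132 as a continued fraction. a₀ = ⌊√132⌋ = 11; iterate m_{k+1} = d_k·a_k − m_k, d_{k+1} = (132 − m_{k+1}²)/d_k, a_{k+1} = ⌊(a₀ + m_{k+1})/d_{k+1}⌋ (starting m₀ = 0, d₀ = 1), with convergents p_k = a_k·p_{k-1} + p_{k-2}, q_k = a_k·q_{k-1} + q_{k-2} (p₋₁ = 1, q₋₁ = 0):
  k = 0: a₀ = 11; p₀/q₀ = 11/1; p₀² − 132·q₀² = 121 − 132 = -11.
  k = 1: m = 11, d = 11, a = ⌊(11 + 11)/11⌋ = 2; p/q = (2·11 + 1)/(2·1 + 0) = 23/2; p² − 132·q² = 529 − 528 = 1.
  The first convergent with p² − 132·q² = 1 gives the fundamental solution (x₁, y₁) = (23, 2).
Step 2: Apply the recurrence (x_{n+1}, y_{n+1}) = (x₁x_n + 132y₁y_n, x₁y_n + y₁x_n) repeatedly.
  From (x_1, y_1) = (23, 2): x_2 = 23·23 + 132·2·2 = 1057; y_2 = 23·2 + 2·23 = 92.
Step 3: Verify x_2² - 132·y_2² = 1117249 - 1117248 = 1 (should be 1). ✓

(x_1, y_1) = (23, 2); (x_2, y_2) = (1057, 92).


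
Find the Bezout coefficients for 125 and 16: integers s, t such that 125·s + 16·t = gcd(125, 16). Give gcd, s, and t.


Euclidean algorithm on (125, 16) — divide until remainder is 0:
  125 = 7 · 16 + 13
  16 = 1 · 13 + 3
  13 = 4 · 3 + 1
  3 = 3 · 1 + 0
gcd(125, 16) = 1.
Track Bezout coefficients alongside the remainders: start with r₀ = 125 = a·1 + b·0 (s = 1, t = 0) and r₁ = 16 = a·0 + b·1 (s = 0, t = 1); each new remainder r_{k+1} = r_{k-1} − q_k·r_k inherits s_{k+1} = s_{k-1} − q_k·s_k, t_{k+1} = t_{k-1} − q_k·t_k, so r_k = a·s_k + b·t_k at every step:
  q = 7: r = 13, s = 1 − 7·0 = 1, t = 0 − 7·1 = -7  (check: 125·1 + 16·(-7) = 13)
  q = 1: r = 3, s = 0 − 1·1 = -1, t = 1 − 1·(-7) = 8  (check: 125·(-1) + 16·8 = 3)
  q = 4: r = 1, s = 1 − 4·(-1) = 5, t = -7 − 4·8 = -39  (check: 125·5 + 16·(-39) = 1)
The row with r = 1 (the gcd) gives the Bezout coefficients s = 5, t = -39.
Result: 125 · (5) + 16 · (-39) = 1.

gcd(125, 16) = 1; s = 5, t = -39 (check: 125·5 + 16·(-39) = 1).


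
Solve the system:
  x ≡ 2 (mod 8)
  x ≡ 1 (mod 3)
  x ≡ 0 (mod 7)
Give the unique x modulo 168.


Moduli 8, 3, 7 are pairwise coprime; by CRT there is a unique solution modulo M = 8 · 3 · 7 = 168.
Solve pairwise, accumulating the modulus:
  Start with x ≡ 2 (mod 8).
  Combine with x ≡ 1 (mod 3): since gcd(8, 3) = 1, we get a unique residue mod 24.
    Write x = 2 + 8·t and substitute into x ≡ 1 (mod 3): 8·t ≡ 1 − 2 = -1 (mod 3).
    Reduce coefficients mod 3: 2·t ≡ 2 (mod 3).
    The inverse of 2 mod 3 is 2 (since 2·2 = 4 = 1·3 + 1), so t ≡ 2·2 = 4 ≡ 1 (mod 3).
    Then x = 2 + 8·1 = 10, valid modulo lcm(8, 3) = 24: x ≡ 10 (mod 24).
  Combine with x ≡ 0 (mod 7): since gcd(24, 7) = 1, we get a unique residue mod 168.
    Write x = 10 + 24·t and substitute into x ≡ 0 (mod 7): 24·t ≡ 0 − 10 = -10 (mod 7).
    Reduce coefficients mod 7: 3·t ≡ 4 (mod 7).
    The inverse of 3 mod 7 is 5 (since 3·5 = 15 = 2·7 + 1), so t ≡ 5·4 = 20 ≡ 6 (mod 7).
    Then x = 10 + 24·6 = 154, valid modulo lcm(24, 7) = 168: x ≡ 154 (mod 168).
Verify: 154 mod 8 = 2 ✓, 154 mod 3 = 1 ✓, 154 mod 7 = 0 ✓.

x ≡ 154 (mod 168).


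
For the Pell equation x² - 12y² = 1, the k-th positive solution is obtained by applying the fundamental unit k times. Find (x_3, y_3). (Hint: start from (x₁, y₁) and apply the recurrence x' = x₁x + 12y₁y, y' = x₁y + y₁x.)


Step 1: Find the fundamental solution (x₁, y₁) of x² - 12y² = 1.
  Expand √12 as a continued fraction. a₀ = ⌊√12⌋ = 3; iterate m_{k+1} = d_k·a_k − m_k, d_{k+1} = (12 − m_{k+1}²)/d_k, a_{k+1} = ⌊(a₀ + m_{k+1})/d_{k+1}⌋ (starting m₀ = 0, d₀ = 1), with convergents p_k = a_k·p_{k-1} + p_{k-2}, q_k = a_k·q_{k-1} + q_{k-2} (p₋₁ = 1, q₋₁ = 0):
  k = 0: a₀ = 3; p₀/q₀ = 3/1; p₀² − 12·q₀² = 9 − 12 = -3.
  k = 1: m = 3, d = 3, a = ⌊(3 + 3)/3⌋ = 2; p/q = (2·3 + 1)/(2·1 + 0) = 7/2; p² − 12·q² = 49 − 48 = 1.
  The first convergent with p² − 12·q² = 1 gives the fundamental solution (x₁, y₁) = (7, 2).
Step 2: Apply the recurrence (x_{n+1}, y_{n+1}) = (x₁x_n + 12y₁y_n, x₁y_n + y₁x_n) repeatedly.
  From (x_1, y_1) = (7, 2): x_2 = 7·7 + 12·2·2 = 97; y_2 = 7·2 + 2·7 = 28.
  From (x_2, y_2) = (97, 28): x_3 = 7·97 + 12·2·28 = 1351; y_3 = 7·28 + 2·97 = 390.
Step 3: Verify x_3² - 12·y_3² = 1825201 - 1825200 = 1 (should be 1). ✓

(x_1, y_1) = (7, 2); (x_3, y_3) = (1351, 390).


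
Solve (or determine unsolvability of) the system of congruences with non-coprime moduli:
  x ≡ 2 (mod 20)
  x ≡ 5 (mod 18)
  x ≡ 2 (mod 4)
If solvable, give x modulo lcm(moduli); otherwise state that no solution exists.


Moduli 20, 18, 4 are not pairwise coprime, so CRT works modulo lcm(m_i) when all pairwise compatibility conditions hold.
Pairwise compatibility: gcd(m_i, m_j) must divide a_i - a_j for every pair.
Merge one congruence at a time:
  Start: x ≡ 2 (mod 20).
  Combine with x ≡ 5 (mod 18): gcd(20, 18) = 2, and 5 - 2 = 3 is NOT divisible by 2.
    ⇒ system is inconsistent (no integer solution).

No solution (the system is inconsistent).


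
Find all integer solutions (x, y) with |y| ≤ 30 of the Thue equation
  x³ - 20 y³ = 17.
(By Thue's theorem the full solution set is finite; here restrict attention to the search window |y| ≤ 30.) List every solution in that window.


The equation is x³ - 20y³ = 17. For fixed y, x³ = 20·y³ + 17, so a solution requires the RHS to be a perfect cube.
Strategy: iterate y from -30 to 30, compute RHS = 20·y³ + 17, and check whether it is a (positive or negative) perfect cube.
Check small values of y:
  y = 0: RHS = 17 is not a perfect cube.
  y = 1: RHS = 37 is not a perfect cube.
  y = -1: RHS = -3 is not a perfect cube.
  y = 2: RHS = 177 is not a perfect cube.
  y = -2: RHS = -143 is not a perfect cube.
  y = 3: RHS = 557 is not a perfect cube.
  y = -3: RHS = -523 is not a perfect cube.
Continuing the search up to |y| = 30 finds no solutions either.
No (x, y) in the scanned range satisfies the equation.

No integer solutions with |y| ≤ 30.


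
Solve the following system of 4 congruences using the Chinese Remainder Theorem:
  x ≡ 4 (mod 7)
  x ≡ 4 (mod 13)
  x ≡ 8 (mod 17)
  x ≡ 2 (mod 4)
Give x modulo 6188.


Product of moduli M = 7 · 13 · 17 · 4 = 6188.
Merge one congruence at a time:
  Start: x ≡ 4 (mod 7).
  Combine with x ≡ 4 (mod 13); new modulus lcm = 91.
    Write x = 4 + 7·t and substitute into x ≡ 4 (mod 13): 7·t ≡ 4 − 4 = 0 (mod 13).
    The inverse of 7 mod 13 is 2 (since 7·2 = 14 = 1·13 + 1), so t ≡ 2·0 = 0 ≡ 0 (mod 13).
    Then x = 4 + 7·0 = 4, valid modulo lcm(7, 13) = 91: x ≡ 4 (mod 91).
  Combine with x ≡ 8 (mod 17); new modulus lcm = 1547.
    Write x = 4 + 91·t and substitute into x ≡ 8 (mod 17): 91·t ≡ 8 − 4 = 4 (mod 17).
    Reduce coefficients mod 17: 6·t ≡ 4 (mod 17).
    The inverse of 6 mod 17 is 3 (since 6·3 = 18 = 1·17 + 1), so t ≡ 3·4 = 12 ≡ 12 (mod 17).
    Then x = 4 + 91·12 = 1096, valid modulo lcm(91, 17) = 1547: x ≡ 1096 (mod 1547).
  Combine with x ≡ 2 (mod 4); new modulus lcm = 6188.
    Write x = 1096 + 1547·t and substitute into x ≡ 2 (mod 4): 1547·t ≡ 2 − 1096 = -1094 (mod 4).
    Reduce coefficients mod 4: 3·t ≡ 2 (mod 4).
    The inverse of 3 mod 4 is 3 (since 3·3 = 9 = 2·4 + 1), so t ≡ 3·2 = 6 ≡ 2 (mod 4).
    Then x = 1096 + 1547·2 = 4190, valid modulo lcm(1547, 4) = 6188: x ≡ 4190 (mod 6188).
Verify against each original: 4190 mod 7 = 4, 4190 mod 13 = 4, 4190 mod 17 = 8, 4190 mod 4 = 2.

x ≡ 4190 (mod 6188).


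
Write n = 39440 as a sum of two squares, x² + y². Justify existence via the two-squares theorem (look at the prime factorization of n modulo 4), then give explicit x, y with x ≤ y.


Step 1: Factor n = 39440 = 2^4 · 5 · 17 · 29.
Step 2: Check the mod-4 condition on each prime factor: 2 = 2 (special); 5 ≡ 1 (mod 4), exponent 1; 17 ≡ 1 (mod 4), exponent 1; 29 ≡ 1 (mod 4), exponent 1.
All primes ≡ 3 (mod 4) appear to even exponent (or don't appear), so by the two-squares theorem n IS expressible as a sum of two squares.
Step 3: Build a representation. Group n = k² · m with k = 4 and m = 5 · 17 · 29 = 2465 (a product of primes ≡ 1 (mod 4)); a representation of m scales to one of n via (k·x)² + (k·y)² = k²(x² + y²). Each prime p ≡ 1 (mod 4) is itself a sum of two squares; find a² by testing p − a² for a perfect square:
  5: 5 − 1² = 4 = 2² ⇒ 5 = 1² + 2².
  17: 17 − 1² = 16 = 4² ⇒ 17 = 1² + 4².
  29: 29 − 1² = 28, 29 − 2² = 25 = 5² ⇒ 29 = 2² + 5².
  Combine using the Brahmagupta–Fibonacci identity (a² + b²)(c² + d²) = (ac − bd)² + (ad + bc)² = (ac + bd)² + (ad − bc)²:
  5 · 17 = 85: from (1² + 2²)(1² + 4²), take (1·1 − 2·4, 1·4 + 2·1) = (1 − 8, 4 + 2) = (-7, 6); dropping signs (only squares matter) gives (7, 6); check 7² + 6² = 49 + 36 = 85 ✓.
  85 · 29 = 2465: from (7² + 6²)(2² + 5²), take (7·2 − 6·5, 7·5 + 6·2) = (14 − 30, 35 + 12) = (-16, 47); dropping signs (only squares matter) gives (16, 47); check 16² + 47² = 256 + 2209 = 2465 ✓.
  Scale by k = 4: (4·16, 4·47) = (64, 188).
Step 4: Order so x ≤ y and verify: 64² + 188² = 4096 + 35344 = 39440 = n. ✓

n = 39440 = 64² + 188² (one valid representation with x ≤ y).


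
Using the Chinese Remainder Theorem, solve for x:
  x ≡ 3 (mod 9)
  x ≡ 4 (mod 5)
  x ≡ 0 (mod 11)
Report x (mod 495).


Moduli 9, 5, 11 are pairwise coprime; by CRT there is a unique solution modulo M = 9 · 5 · 11 = 495.
Solve pairwise, accumulating the modulus:
  Start with x ≡ 3 (mod 9).
  Combine with x ≡ 4 (mod 5): since gcd(9, 5) = 1, we get a unique residue mod 45.
    Write x = 3 + 9·t and substitute into x ≡ 4 (mod 5): 9·t ≡ 4 − 3 = 1 (mod 5).
    Reduce coefficients mod 5: 4·t ≡ 1 (mod 5).
    The inverse of 4 mod 5 is 4 (since 4·4 = 16 = 3·5 + 1), so t ≡ 4·1 = 4 ≡ 4 (mod 5).
    Then x = 3 + 9·4 = 39, valid modulo lcm(9, 5) = 45: x ≡ 39 (mod 45).
  Combine with x ≡ 0 (mod 11): since gcd(45, 11) = 1, we get a unique residue mod 495.
    Write x = 39 + 45·t and substitute into x ≡ 0 (mod 11): 45·t ≡ 0 − 39 = -39 (mod 11).
    Reduce coefficients mod 11: 1·t ≡ 5 (mod 11).
    So t ≡ 5 (mod 11).
    Then x = 39 + 45·5 = 264, valid modulo lcm(45, 11) = 495: x ≡ 264 (mod 495).
Verify: 264 mod 9 = 3 ✓, 264 mod 5 = 4 ✓, 264 mod 11 = 0 ✓.

x ≡ 264 (mod 495).


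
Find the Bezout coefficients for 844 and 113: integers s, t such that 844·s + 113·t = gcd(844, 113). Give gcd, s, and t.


Euclidean algorithm on (844, 113) — divide until remainder is 0:
  844 = 7 · 113 + 53
  113 = 2 · 53 + 7
  53 = 7 · 7 + 4
  7 = 1 · 4 + 3
  4 = 1 · 3 + 1
  3 = 3 · 1 + 0
gcd(844, 113) = 1.
Track Bezout coefficients alongside the remainders: start with r₀ = 844 = a·1 + b·0 (s = 1, t = 0) and r₁ = 113 = a·0 + b·1 (s = 0, t = 1); each new remainder r_{k+1} = r_{k-1} − q_k·r_k inherits s_{k+1} = s_{k-1} − q_k·s_k, t_{k+1} = t_{k-1} − q_k·t_k, so r_k = a·s_k + b·t_k at every step:
  q = 7: r = 53, s = 1 − 7·0 = 1, t = 0 − 7·1 = -7  (check: 844·1 + 113·(-7) = 53)
  q = 2: r = 7, s = 0 − 2·1 = -2, t = 1 − 2·(-7) = 15  (check: 844·(-2) + 113·15 = 7)
  q = 7: r = 4, s = 1 − 7·(-2) = 15, t = -7 − 7·15 = -112  (check: 844·15 + 113·(-112) = 4)
  q = 1: r = 3, s = -2 − 1·15 = -17, t = 15 − 1·(-112) = 127  (check: 844·(-17) + 113·127 = 3)
  q = 1: r = 1, s = 15 − 1·(-17) = 32, t = -112 − 1·127 = -239  (check: 844·32 + 113·(-239) = 1)
The row with r = 1 (the gcd) gives the Bezout coefficients s = 32, t = -239.
Result: 844 · (32) + 113 · (-239) = 1.

gcd(844, 113) = 1; s = 32, t = -239 (check: 844·32 + 113·(-239) = 1).


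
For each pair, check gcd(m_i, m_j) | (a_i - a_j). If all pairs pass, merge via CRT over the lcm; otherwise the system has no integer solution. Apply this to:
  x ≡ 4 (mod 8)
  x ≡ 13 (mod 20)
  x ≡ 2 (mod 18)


Moduli 8, 20, 18 are not pairwise coprime, so CRT works modulo lcm(m_i) when all pairwise compatibility conditions hold.
Pairwise compatibility: gcd(m_i, m_j) must divide a_i - a_j for every pair.
Merge one congruence at a time:
  Start: x ≡ 4 (mod 8).
  Combine with x ≡ 13 (mod 20): gcd(8, 20) = 4, and 13 - 4 = 9 is NOT divisible by 4.
    ⇒ system is inconsistent (no integer solution).

No solution (the system is inconsistent).


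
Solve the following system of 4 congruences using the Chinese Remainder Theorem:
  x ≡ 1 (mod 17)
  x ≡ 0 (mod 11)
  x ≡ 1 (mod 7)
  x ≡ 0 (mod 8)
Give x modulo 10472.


Product of moduli M = 17 · 11 · 7 · 8 = 10472.
Merge one congruence at a time:
  Start: x ≡ 1 (mod 17).
  Combine with x ≡ 0 (mod 11); new modulus lcm = 187.
    Write x = 1 + 17·t and substitute into x ≡ 0 (mod 11): 17·t ≡ 0 − 1 = -1 (mod 11).
    Reduce coefficients mod 11: 6·t ≡ 10 (mod 11).
    The inverse of 6 mod 11 is 2 (since 6·2 = 12 = 1·11 + 1), so t ≡ 2·10 = 20 ≡ 9 (mod 11).
    Then x = 1 + 17·9 = 154, valid modulo lcm(17, 11) = 187: x ≡ 154 (mod 187).
  Combine with x ≡ 1 (mod 7); new modulus lcm = 1309.
    Write x = 154 + 187·t and substitute into x ≡ 1 (mod 7): 187·t ≡ 1 − 154 = -153 (mod 7).
    Reduce coefficients mod 7: 5·t ≡ 1 (mod 7).
    The inverse of 5 mod 7 is 3 (since 5·3 = 15 = 2·7 + 1), so t ≡ 3·1 = 3 ≡ 3 (mod 7).
    Then x = 154 + 187·3 = 715, valid modulo lcm(187, 7) = 1309: x ≡ 715 (mod 1309).
  Combine with x ≡ 0 (mod 8); new modulus lcm = 10472.
    Write x = 715 + 1309·t and substitute into x ≡ 0 (mod 8): 1309·t ≡ 0 − 715 = -715 (mod 8).
    Reduce coefficients mod 8: 5·t ≡ 5 (mod 8).
    The inverse of 5 mod 8 is 5 (since 5·5 = 25 = 3·8 + 1), so t ≡ 5·5 = 25 ≡ 1 (mod 8).
    Then x = 715 + 1309·1 = 2024, valid modulo lcm(1309, 8) = 10472: x ≡ 2024 (mod 10472).
Verify against each original: 2024 mod 17 = 1, 2024 mod 11 = 0, 2024 mod 7 = 1, 2024 mod 8 = 0.

x ≡ 2024 (mod 10472).


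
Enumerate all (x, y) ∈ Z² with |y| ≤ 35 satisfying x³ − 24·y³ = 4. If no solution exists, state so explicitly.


The equation is x³ - 24y³ = 4. For fixed y, x³ = 24·y³ + 4, so a solution requires the RHS to be a perfect cube.
Strategy: iterate y from -35 to 35, compute RHS = 24·y³ + 4, and check whether it is a (positive or negative) perfect cube.
Check small values of y:
  y = 0: RHS = 4 is not a perfect cube.
  y = 1: RHS = 28 is not a perfect cube.
  y = -1: RHS = -20 is not a perfect cube.
  y = 2: RHS = 196 is not a perfect cube.
  y = -2: RHS = -188 is not a perfect cube.
  y = 3: RHS = 652 is not a perfect cube.
  y = -3: RHS = -644 is not a perfect cube.
Continuing the search up to |y| = 35 finds no solutions either.
No (x, y) in the scanned range satisfies the equation.

No integer solutions with |y| ≤ 35.


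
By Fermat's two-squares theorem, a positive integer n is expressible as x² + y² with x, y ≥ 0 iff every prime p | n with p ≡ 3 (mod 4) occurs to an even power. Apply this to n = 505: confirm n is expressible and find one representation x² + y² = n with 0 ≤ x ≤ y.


Step 1: Factor n = 505 = 5 · 101.
Step 2: Check the mod-4 condition on each prime factor: 5 ≡ 1 (mod 4), exponent 1; 101 ≡ 1 (mod 4), exponent 1.
All primes ≡ 3 (mod 4) appear to even exponent (or don't appear), so by the two-squares theorem n IS expressible as a sum of two squares.
Step 3: Build a representation. Here n = 5 · 101 is a product of primes ≡ 1 (mod 4). Each prime p ≡ 1 (mod 4) is itself a sum of two squares; find a² by testing p − a² for a perfect square:
  5: 5 − 1² = 4 = 2² ⇒ 5 = 1² + 2².
  101: 101 − 1² = 100 = 10² ⇒ 101 = 1² + 10².
  Combine using the Brahmagupta–Fibonacci identity (a² + b²)(c² + d²) = (ac − bd)² + (ad + bc)² = (ac + bd)² + (ad − bc)²:
  5 · 101 = 505: from (1² + 2²)(1² + 10²), take (1·1 − 2·10, 1·10 + 2·1) = (1 − 20, 10 + 2) = (-19, 12); dropping signs (only squares matter) gives (19, 12); check 19² + 12² = 361 + 144 = 505 ✓.
Step 4: Order so x ≤ y and verify: 12² + 19² = 144 + 361 = 505 = n. ✓

n = 505 = 12² + 19² (one valid representation with x ≤ y).


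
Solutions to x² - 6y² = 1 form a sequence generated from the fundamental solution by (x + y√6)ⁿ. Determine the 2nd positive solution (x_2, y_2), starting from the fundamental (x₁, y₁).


Step 1: Find the fundamental solution (x₁, y₁) of x² - 6y² = 1.
  Expand √6 as a continued fraction. a₀ = ⌊√6⌋ = 2; iterate m_{k+1} = d_k·a_k − m_k, d_{k+1} = (6 − m_{k+1}²)/d_k, a_{k+1} = ⌊(a₀ + m_{k+1})/d_{k+1}⌋ (starting m₀ = 0, d₀ = 1), with convergents p_k = a_k·p_{k-1} + p_{k-2}, q_k = a_k·q_{k-1} + q_{k-2} (p₋₁ = 1, q₋₁ = 0):
  k = 0: a₀ = 2; p₀/q₀ = 2/1; p₀² − 6·q₀² = 4 − 6 = -2.
  k = 1: m = 2, d = 2, a = ⌊(2 + 2)/2⌋ = 2; p/q = (2·2 + 1)/(2·1 + 0) = 5/2; p² − 6·q² = 25 − 24 = 1.
  The first convergent with p² − 6·q² = 1 gives the fundamental solution (x₁, y₁) = (5, 2).
Step 2: Apply the recurrence (x_{n+1}, y_{n+1}) = (x₁x_n + 6y₁y_n, x₁y_n + y₁x_n) repeatedly.
  From (x_1, y_1) = (5, 2): x_2 = 5·5 + 6·2·2 = 49; y_2 = 5·2 + 2·5 = 20.
Step 3: Verify x_2² - 6·y_2² = 2401 - 2400 = 1 (should be 1). ✓

(x_1, y_1) = (5, 2); (x_2, y_2) = (49, 20).


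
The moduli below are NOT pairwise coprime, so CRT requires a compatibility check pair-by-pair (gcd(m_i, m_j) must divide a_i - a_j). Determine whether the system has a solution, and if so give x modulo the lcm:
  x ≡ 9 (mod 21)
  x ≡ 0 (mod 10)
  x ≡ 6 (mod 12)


Moduli 21, 10, 12 are not pairwise coprime, so CRT works modulo lcm(m_i) when all pairwise compatibility conditions hold.
Pairwise compatibility: gcd(m_i, m_j) must divide a_i - a_j for every pair.
Merge one congruence at a time:
  Start: x ≡ 9 (mod 21).
  Combine with x ≡ 0 (mod 10): gcd(21, 10) = 1; 0 - 9 = -9, which IS divisible by 1, so compatible.
    Write x = 9 + 21·t and substitute into x ≡ 0 (mod 10): 21·t ≡ 0 − 9 = -9 (mod 10).
    Reduce coefficients mod 10: 1·t ≡ 1 (mod 10).
    So t ≡ 1 (mod 10).
    Then x = 9 + 21·1 = 30, valid modulo lcm(21, 10) = 210: x ≡ 30 (mod 210).
  Combine with x ≡ 6 (mod 12): gcd(210, 12) = 6; 6 - 30 = -24, which IS divisible by 6, so compatible.
    Write x = 30 + 210·t and substitute into x ≡ 6 (mod 12): 210·t ≡ 6 − 30 = -24 (mod 12).
    Divide the congruence (and modulus) by g = 6: 35·t ≡ -4 (mod 2).
    Reduce coefficients mod 2: 1·t ≡ 0 (mod 2).
    So t ≡ 0 (mod 2).
    Then x = 30 + 210·0 = 30, valid modulo lcm(210, 12) = 420: x ≡ 30 (mod 420).
Verify: 30 mod 21 = 9, 30 mod 10 = 0, 30 mod 12 = 6.

x ≡ 30 (mod 420).


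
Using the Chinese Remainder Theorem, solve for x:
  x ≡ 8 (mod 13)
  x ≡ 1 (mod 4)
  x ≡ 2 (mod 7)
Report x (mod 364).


Moduli 13, 4, 7 are pairwise coprime; by CRT there is a unique solution modulo M = 13 · 4 · 7 = 364.
Solve pairwise, accumulating the modulus:
  Start with x ≡ 8 (mod 13).
  Combine with x ≡ 1 (mod 4): since gcd(13, 4) = 1, we get a unique residue mod 52.
    Write x = 8 + 13·t and substitute into x ≡ 1 (mod 4): 13·t ≡ 1 − 8 = -7 (mod 4).
    Reduce coefficients mod 4: 1·t ≡ 1 (mod 4).
    So t ≡ 1 (mod 4).
    Then x = 8 + 13·1 = 21, valid modulo lcm(13, 4) = 52: x ≡ 21 (mod 52).
  Combine with x ≡ 2 (mod 7): since gcd(52, 7) = 1, we get a unique residue mod 364.
    Write x = 21 + 52·t and substitute into x ≡ 2 (mod 7): 52·t ≡ 2 − 21 = -19 (mod 7).
    Reduce coefficients mod 7: 3·t ≡ 2 (mod 7).
    The inverse of 3 mod 7 is 5 (since 3·5 = 15 = 2·7 + 1), so t ≡ 5·2 = 10 ≡ 3 (mod 7).
    Then x = 21 + 52·3 = 177, valid modulo lcm(52, 7) = 364: x ≡ 177 (mod 364).
Verify: 177 mod 13 = 8 ✓, 177 mod 4 = 1 ✓, 177 mod 7 = 2 ✓.

x ≡ 177 (mod 364).


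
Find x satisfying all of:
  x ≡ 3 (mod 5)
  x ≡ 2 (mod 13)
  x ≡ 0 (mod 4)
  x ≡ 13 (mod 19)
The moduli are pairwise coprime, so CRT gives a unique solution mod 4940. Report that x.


Product of moduli M = 5 · 13 · 4 · 19 = 4940.
Merge one congruence at a time:
  Start: x ≡ 3 (mod 5).
  Combine with x ≡ 2 (mod 13); new modulus lcm = 65.
    Write x = 3 + 5·t and substitute into x ≡ 2 (mod 13): 5·t ≡ 2 − 3 = -1 (mod 13).
    Reduce coefficients mod 13: 5·t ≡ 12 (mod 13).
    The inverse of 5 mod 13 is 8 (since 5·8 = 40 = 3·13 + 1), so t ≡ 8·12 = 96 ≡ 5 (mod 13).
    Then x = 3 + 5·5 = 28, valid modulo lcm(5, 13) = 65: x ≡ 28 (mod 65).
  Combine with x ≡ 0 (mod 4); new modulus lcm = 260.
    Write x = 28 + 65·t and substitute into x ≡ 0 (mod 4): 65·t ≡ 0 − 28 = -28 (mod 4).
    Reduce coefficients mod 4: 1·t ≡ 0 (mod 4).
    So t ≡ 0 (mod 4).
    Then x = 28 + 65·0 = 28, valid modulo lcm(65, 4) = 260: x ≡ 28 (mod 260).
  Combine with x ≡ 13 (mod 19); new modulus lcm = 4940.
    Write x = 28 + 260·t and substitute into x ≡ 13 (mod 19): 260·t ≡ 13 − 28 = -15 (mod 19).
    Reduce coefficients mod 19: 13·t ≡ 4 (mod 19).
    The inverse of 13 mod 19 is 3 (since 13·3 = 39 = 2·19 + 1), so t ≡ 3·4 = 12 ≡ 12 (mod 19).
    Then x = 28 + 260·12 = 3148, valid modulo lcm(260, 19) = 4940: x ≡ 3148 (mod 4940).
Verify against each original: 3148 mod 5 = 3, 3148 mod 13 = 2, 3148 mod 4 = 0, 3148 mod 19 = 13.

x ≡ 3148 (mod 4940).


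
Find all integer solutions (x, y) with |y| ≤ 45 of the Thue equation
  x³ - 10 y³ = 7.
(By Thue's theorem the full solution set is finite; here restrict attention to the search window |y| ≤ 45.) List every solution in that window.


The equation is x³ - 10y³ = 7. For fixed y, x³ = 10·y³ + 7, so a solution requires the RHS to be a perfect cube.
Strategy: iterate y from -45 to 45, compute RHS = 10·y³ + 7, and check whether it is a (positive or negative) perfect cube.
Check small values of y:
  y = 0: RHS = 7 is not a perfect cube.
  y = 1: RHS = 17 is not a perfect cube.
  y = -1: RHS = -3 is not a perfect cube.
  y = 2: RHS = 87 is not a perfect cube.
  y = -2: RHS = -73 is not a perfect cube.
  y = 3: RHS = 277 is not a perfect cube.
  y = -3: RHS = -263 is not a perfect cube.
Continuing the search up to |y| = 45 finds no solutions either.
No (x, y) in the scanned range satisfies the equation.

No integer solutions with |y| ≤ 45.


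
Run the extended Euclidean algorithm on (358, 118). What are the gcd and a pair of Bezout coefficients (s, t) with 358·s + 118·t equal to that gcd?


Euclidean algorithm on (358, 118) — divide until remainder is 0:
  358 = 3 · 118 + 4
  118 = 29 · 4 + 2
  4 = 2 · 2 + 0
gcd(358, 118) = 2.
Track Bezout coefficients alongside the remainders: start with r₀ = 358 = a·1 + b·0 (s = 1, t = 0) and r₁ = 118 = a·0 + b·1 (s = 0, t = 1); each new remainder r_{k+1} = r_{k-1} − q_k·r_k inherits s_{k+1} = s_{k-1} − q_k·s_k, t_{k+1} = t_{k-1} − q_k·t_k, so r_k = a·s_k + b·t_k at every step:
  q = 3: r = 4, s = 1 − 3·0 = 1, t = 0 − 3·1 = -3  (check: 358·1 + 118·(-3) = 4)
  q = 29: r = 2, s = 0 − 29·1 = -29, t = 1 − 29·(-3) = 88  (check: 358·(-29) + 118·88 = 2)
The row with r = 2 (the gcd) gives the Bezout coefficients s = -29, t = 88.
Result: 358 · (-29) + 118 · (88) = 2.

gcd(358, 118) = 2; s = -29, t = 88 (check: 358·(-29) + 118·88 = 2).


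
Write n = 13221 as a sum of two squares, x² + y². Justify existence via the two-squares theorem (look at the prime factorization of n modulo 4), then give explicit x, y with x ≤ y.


Step 1: Factor n = 13221 = 3^2 · 13 · 113.
Step 2: Check the mod-4 condition on each prime factor: 3 ≡ 3 (mod 4), exponent 2 (must be even); 13 ≡ 1 (mod 4), exponent 1; 113 ≡ 1 (mod 4), exponent 1.
All primes ≡ 3 (mod 4) appear to even exponent (or don't appear), so by the two-squares theorem n IS expressible as a sum of two squares.
Step 3: Build a representation. Group n = k² · m with k = 3 and m = 13 · 113 = 1469 (a product of primes ≡ 1 (mod 4)); a representation of m scales to one of n via (k·x)² + (k·y)² = k²(x² + y²). Each prime p ≡ 1 (mod 4) is itself a sum of two squares; find a² by testing p − a² for a perfect square:
  13: 13 − 1² = 12, 13 − 2² = 9 = 3² ⇒ 13 = 2² + 3².
  113: 113 − 1² = 112, 113 − 2² = 109, 113 − 3² = 104, 113 − 4² = 97, 113 − 5² = 88, 113 − 6² = 77, 113 − 7² = 64 = 8² ⇒ 113 = 7² + 8².
  Combine using the Brahmagupta–Fibonacci identity (a² + b²)(c² + d²) = (ac − bd)² + (ad + bc)² = (ac + bd)² + (ad − bc)²:
  13 · 113 = 1469: from (2² + 3²)(7² + 8²), take (2·7 − 3·8, 2·8 + 3·7) = (14 − 24, 16 + 21) = (-10, 37); dropping signs (only squares matter) gives (10, 37); check 10² + 37² = 100 + 1369 = 1469 ✓.
  Scale by k = 3: (3·10, 3·37) = (30, 111).
Step 4: Order so x ≤ y and verify: 30² + 111² = 900 + 12321 = 13221 = n. ✓

n = 13221 = 30² + 111² (one valid representation with x ≤ y).


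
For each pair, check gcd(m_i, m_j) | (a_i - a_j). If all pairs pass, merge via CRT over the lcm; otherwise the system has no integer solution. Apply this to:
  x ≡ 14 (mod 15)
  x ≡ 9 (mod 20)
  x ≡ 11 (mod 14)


Moduli 15, 20, 14 are not pairwise coprime, so CRT works modulo lcm(m_i) when all pairwise compatibility conditions hold.
Pairwise compatibility: gcd(m_i, m_j) must divide a_i - a_j for every pair.
Merge one congruence at a time:
  Start: x ≡ 14 (mod 15).
  Combine with x ≡ 9 (mod 20): gcd(15, 20) = 5; 9 - 14 = -5, which IS divisible by 5, so compatible.
    Write x = 14 + 15·t and substitute into x ≡ 9 (mod 20): 15·t ≡ 9 − 14 = -5 (mod 20).
    Divide the congruence (and modulus) by g = 5: 3·t ≡ -1 (mod 4).
    Reduce coefficients mod 4: 3·t ≡ 3 (mod 4).
    The inverse of 3 mod 4 is 3 (since 3·3 = 9 = 2·4 + 1), so t ≡ 3·3 = 9 ≡ 1 (mod 4).
    Then x = 14 + 15·1 = 29, valid modulo lcm(15, 20) = 60: x ≡ 29 (mod 60).
  Combine with x ≡ 11 (mod 14): gcd(60, 14) = 2; 11 - 29 = -18, which IS divisible by 2, so compatible.
    Write x = 29 + 60·t and substitute into x ≡ 11 (mod 14): 60·t ≡ 11 − 29 = -18 (mod 14).
    Divide the congruence (and modulus) by g = 2: 30·t ≡ -9 (mod 7).
    Reduce coefficients mod 7: 2·t ≡ 5 (mod 7).
    The inverse of 2 mod 7 is 4 (since 2·4 = 8 = 1·7 + 1), so t ≡ 4·5 = 20 ≡ 6 (mod 7).
    Then x = 29 + 60·6 = 389, valid modulo lcm(60, 14) = 420: x ≡ 389 (mod 420).
Verify: 389 mod 15 = 14, 389 mod 20 = 9, 389 mod 14 = 11.

x ≡ 389 (mod 420).


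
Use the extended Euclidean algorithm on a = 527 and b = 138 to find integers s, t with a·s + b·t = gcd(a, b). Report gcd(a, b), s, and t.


Euclidean algorithm on (527, 138) — divide until remainder is 0:
  527 = 3 · 138 + 113
  138 = 1 · 113 + 25
  113 = 4 · 25 + 13
  25 = 1 · 13 + 12
  13 = 1 · 12 + 1
  12 = 12 · 1 + 0
gcd(527, 138) = 1.
Track Bezout coefficients alongside the remainders: start with r₀ = 527 = a·1 + b·0 (s = 1, t = 0) and r₁ = 138 = a·0 + b·1 (s = 0, t = 1); each new remainder r_{k+1} = r_{k-1} − q_k·r_k inherits s_{k+1} = s_{k-1} − q_k·s_k, t_{k+1} = t_{k-1} − q_k·t_k, so r_k = a·s_k + b·t_k at every step:
  q = 3: r = 113, s = 1 − 3·0 = 1, t = 0 − 3·1 = -3  (check: 527·1 + 138·(-3) = 113)
  q = 1: r = 25, s = 0 − 1·1 = -1, t = 1 − 1·(-3) = 4  (check: 527·(-1) + 138·4 = 25)
  q = 4: r = 13, s = 1 − 4·(-1) = 5, t = -3 − 4·4 = -19  (check: 527·5 + 138·(-19) = 13)
  q = 1: r = 12, s = -1 − 1·5 = -6, t = 4 − 1·(-19) = 23  (check: 527·(-6) + 138·23 = 12)
  q = 1: r = 1, s = 5 − 1·(-6) = 11, t = -19 − 1·23 = -42  (check: 527·11 + 138·(-42) = 1)
The row with r = 1 (the gcd) gives the Bezout coefficients s = 11, t = -42.
Result: 527 · (11) + 138 · (-42) = 1.

gcd(527, 138) = 1; s = 11, t = -42 (check: 527·11 + 138·(-42) = 1).
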